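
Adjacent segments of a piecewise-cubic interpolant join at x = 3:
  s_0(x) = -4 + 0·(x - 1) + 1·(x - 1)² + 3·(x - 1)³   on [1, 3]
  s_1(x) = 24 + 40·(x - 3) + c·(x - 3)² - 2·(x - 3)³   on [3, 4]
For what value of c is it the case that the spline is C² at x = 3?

s_0''(x) = 2 + 18·(x - 1), so s_0''(3) = 38. On the right, s_1''(3) = 2c, so c = 19.

19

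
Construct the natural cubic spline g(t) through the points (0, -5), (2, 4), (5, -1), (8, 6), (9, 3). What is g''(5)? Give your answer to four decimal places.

Let M_i = g''(x_i). Step sizes h_i = 2, 3, 3, 1; slopes of the chords Δ_i = (y_(i+1) - y_i)/h_i = 9/2, -5/3, 7/3, -3.
  2·M_0 + 10·M_1 + 3·M_2 = 6(Δ_1 - Δ_0) = -37
  3·M_1 + 12·M_2 + 3·M_3 = 6(Δ_2 - Δ_1) = 24
  3·M_2 + 8·M_3 + 1·M_4 = 6(Δ_3 - Δ_2) = -32
Natural end conditions: M_0 = M_4 = 0.
Solving the tridiagonal system: M_0 = 0, M_1 = -1361/266, M_2 = 628/133, M_3 = -1535/266, M_4 = 0.

4.7218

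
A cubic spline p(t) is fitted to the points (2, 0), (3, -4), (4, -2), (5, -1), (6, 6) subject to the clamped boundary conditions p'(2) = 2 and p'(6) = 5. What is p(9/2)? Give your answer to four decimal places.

-1.8147

Put σ_i = p'' at the i-th knot. Here h = (1, 1, 1, 1) and Δ = (-4, 2, 1, 7), so the interior equations h_(i-1)·σ_(i-1) + 2(h_(i-1)+h_i)·σ_i + h_i·σ_(i+1) = 6(Δ_i − Δ_(i-1)) read
  1·σ_0 + 4·σ_1 + 1·σ_2 = 6(Δ_1 - Δ_0) = 36
  1·σ_1 + 4·σ_2 + 1·σ_3 = 6(Δ_2 - Δ_1) = -6
  1·σ_2 + 4·σ_3 + 1·σ_4 = 6(Δ_3 - Δ_2) = 36
Clamped end conditions give two more equations: 2h_0·σ_0 + h_0·σ_1 = 6(Δ_0 - p'(2)) = -36 and h_3·σ_3 + 2h_3·σ_4 = 6(p'(6) - Δ_3) = -12.
Solving the tridiagonal system: σ_0 = -759/28, σ_1 = 255/14, σ_2 = -39/4, σ_3 = 207/14, σ_4 = -375/28.
On [4, 5], p(t) = -2 + 25/14·(t - 4) - 39/8·(t - 4)² + 229/56·(t - 4)³.
With (t - 4) = 1/2: p(9/2) = -813/448.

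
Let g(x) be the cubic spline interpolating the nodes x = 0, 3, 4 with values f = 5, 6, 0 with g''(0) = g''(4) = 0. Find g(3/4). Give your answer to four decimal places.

6.9199

Write M_i for g''(x_i). With h_i = 3, 1 and divided differences Δ_i = 1/3, -6, the continuity of g' gives the tridiagonal system
  3·M_0 + 8·M_1 + 1·M_2 = 6(Δ_1 - Δ_0) = -38
Natural end conditions: M_0 = M_2 = 0.
Solving: M_0 = 0, M_1 = -19/4, M_2 = 0.
On [0, 3], g(x) = 5 + 65/24·x + 0·x² - 19/72·x³.
With x = 3/4: g(3/4) = 3543/512.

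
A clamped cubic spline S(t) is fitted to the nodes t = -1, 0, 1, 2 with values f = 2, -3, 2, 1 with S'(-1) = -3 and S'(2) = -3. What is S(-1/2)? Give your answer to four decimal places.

-0.8500

With M_i denoting the second derivative at x_i, h_i = 1, 1, 1, and Δ_i = (y_(i+1) − y_i)/h_i = -5, 5, -1:
  1·M_0 + 4·M_1 + 1·M_2 = 6(Δ_1 - Δ_0) = 60
  1·M_1 + 4·M_2 + 1·M_3 = 6(Δ_2 - Δ_1) = -36
Clamped end conditions give two more equations: 2h_0·M_0 + h_0·M_1 = 6(Δ_0 - S'(-1)) = -12 and h_2·M_2 + 2h_2·M_3 = 6(S'(2) - Δ_2) = -12.
Hence M_0 = -88/5, M_1 = 116/5, M_2 = -76/5, M_3 = 8/5.
On [-1, 0], S(t) = 2 - 3·(t + 1) - 44/5·(t + 1)² + 34/5·(t + 1)³.
With (t + 1) = 1/2: S(-1/2) = -17/20.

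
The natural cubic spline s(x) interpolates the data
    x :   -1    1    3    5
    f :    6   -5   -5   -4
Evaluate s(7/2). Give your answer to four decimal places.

-4.5969

Let M_i = s''(x_i). Step sizes h_i = 2, 2, 2; slopes of the chords Δ_i = (y_(i+1) - y_i)/h_i = -11/2, 0, 1/2.
  2·M_0 + 8·M_1 + 2·M_2 = 6(Δ_1 - Δ_0) = 33
  2·M_1 + 8·M_2 + 2·M_3 = 6(Δ_2 - Δ_1) = 3
Natural end conditions: M_0 = M_3 = 0.
Solving: M_0 = 0, M_1 = 43/10, M_2 = -7/10, M_3 = 0.
On [3, 5], s(x) = -5 + 29/30·(x - 3) - 7/20·(x - 3)² + 7/120·(x - 3)³.
With (x - 3) = 1/2: s(7/2) = -1471/320.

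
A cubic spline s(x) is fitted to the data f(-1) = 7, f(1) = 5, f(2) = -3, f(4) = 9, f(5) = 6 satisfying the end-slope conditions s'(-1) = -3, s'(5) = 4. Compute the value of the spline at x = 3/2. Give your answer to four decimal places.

With M_i denoting the second derivative at x_i, h_i = 2, 1, 2, 1, and Δ_i = (y_(i+1) − y_i)/h_i = -1, -8, 6, -3:
  2·M_0 + 6·M_1 + 1·M_2 = 6(Δ_1 - Δ_0) = -42
  1·M_1 + 6·M_2 + 2·M_3 = 6(Δ_2 - Δ_1) = 84
  2·M_2 + 6·M_3 + 1·M_4 = 6(Δ_3 - Δ_2) = -54
Clamped end conditions give two more equations: 2h_0·M_0 + h_0·M_1 = 6(Δ_0 - s'(-1)) = 12 and h_3·M_3 + 2h_3·M_4 = 6(s'(5) - Δ_3) = 42.
Solving: M_0 = 947/93, M_1 = -1336/93, M_2 = 2216/93, M_3 = -2074/93, M_4 = 2990/93.
On [1, 2], s(x) = 5 - 668/93·(x - 1) - 668/93·(x - 1)² + 592/93·(x - 1)³.
With (x - 1) = 1/2: s(3/2) = 38/93.

0.4086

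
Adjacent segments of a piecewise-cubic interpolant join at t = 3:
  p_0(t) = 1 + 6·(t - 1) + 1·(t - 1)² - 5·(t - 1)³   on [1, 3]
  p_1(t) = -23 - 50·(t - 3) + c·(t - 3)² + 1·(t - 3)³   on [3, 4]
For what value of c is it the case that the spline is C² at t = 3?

p_0''(t) = 2 - 30·(t - 1), so p_0''(3) = -58. On the right, p_1''(3) = 2c, so c = -29.

-29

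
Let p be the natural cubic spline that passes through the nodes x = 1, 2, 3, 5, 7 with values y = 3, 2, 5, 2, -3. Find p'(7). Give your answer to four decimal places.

Put m_i = p'' at the i-th knot. Here h = (1, 1, 2, 2) and Δ = (-1, 3, -3/2, -5/2), so the interior equations h_(i-1)·m_(i-1) + 2(h_(i-1)+h_i)·m_i + h_i·m_(i+1) = 6(Δ_i − Δ_(i-1)) read
  1·m_0 + 4·m_1 + 1·m_2 = 6(Δ_1 - Δ_0) = 24
  1·m_1 + 6·m_2 + 2·m_3 = 6(Δ_2 - Δ_1) = -27
  2·m_2 + 8·m_3 + 2·m_4 = 6(Δ_3 - Δ_2) = -6
Natural end conditions: m_0 = m_4 = 0.
Solving: m_0 = 0, m_1 = 15/2, m_2 = -6, m_3 = 3/4, m_4 = 0.
On [5, 7], p'(x) = b_3 + 2c_3·(x - 5) + 3d_3·(x - 5)² with b_3 = Δ_3 - h_3(2m_3 + m_4)/6 = -3, c_3 = m_3/2 = 3/8, d_3 = (m_4 - m_3)/(6h_3) = -1/16. So p'(7) = -9/4.

-2.2500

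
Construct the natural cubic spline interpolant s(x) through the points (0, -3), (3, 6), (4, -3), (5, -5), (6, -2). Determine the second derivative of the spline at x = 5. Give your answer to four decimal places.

4.5000

Put m_i = s'' at the i-th knot. Here h = (3, 1, 1, 1) and Δ = (3, -9, -2, 3), so the interior equations h_(i-1)·m_(i-1) + 2(h_(i-1)+h_i)·m_i + h_i·m_(i+1) = 6(Δ_i − Δ_(i-1)) read
  3·m_0 + 8·m_1 + 1·m_2 = 6(Δ_1 - Δ_0) = -72
  1·m_1 + 4·m_2 + 1·m_3 = 6(Δ_2 - Δ_1) = 42
  1·m_2 + 4·m_3 + 1·m_4 = 6(Δ_3 - Δ_2) = 30
Natural end conditions: m_0 = m_4 = 0.
Hence m_0 = 0, m_1 = -21/2, m_2 = 12, m_3 = 9/2, m_4 = 0.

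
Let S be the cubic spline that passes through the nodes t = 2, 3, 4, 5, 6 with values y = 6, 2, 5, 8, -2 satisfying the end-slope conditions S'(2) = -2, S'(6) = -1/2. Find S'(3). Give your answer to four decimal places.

Put σ_i = S'' at the i-th knot. Here h = (1, 1, 1, 1) and Δ = (-4, 3, 3, -10), so the interior equations h_(i-1)·σ_(i-1) + 2(h_(i-1)+h_i)·σ_i + h_i·σ_(i+1) = 6(Δ_i − Δ_(i-1)) read
  1·σ_0 + 4·σ_1 + 1·σ_2 = 6(Δ_1 - Δ_0) = 42
  1·σ_1 + 4·σ_2 + 1·σ_3 = 6(Δ_2 - Δ_1) = 0
  1·σ_2 + 4·σ_3 + 1·σ_4 = 6(Δ_3 - Δ_2) = -78
Clamped end conditions give two more equations: 2h_0·σ_0 + h_0·σ_1 = 6(Δ_0 - S'(2)) = -12 and h_3·σ_3 + 2h_3·σ_4 = 6(S'(6) - Δ_3) = 57.
Hence σ_0 = -681/56, σ_1 = 345/28, σ_2 = 39/8, σ_3 = -891/28, σ_4 = 2487/56.
On [3, 4], S'(t) = b_1 + 2c_1·(t - 3) + 3d_1·(t - 3)² with b_1 = Δ_1 - h_1(2σ_1 + σ_2)/6 = -215/112, c_1 = σ_1/2 = 345/56, d_1 = (σ_2 - σ_1)/(6h_1) = -139/112. So S'(3) = -215/112.

-1.9196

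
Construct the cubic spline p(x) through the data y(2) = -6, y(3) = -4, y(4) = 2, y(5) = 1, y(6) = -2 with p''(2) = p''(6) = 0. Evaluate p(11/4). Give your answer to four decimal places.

-5.0039

Let M_i = p''(x_i). Step sizes h_i = 1, 1, 1, 1; slopes of the chords Δ_i = (y_(i+1) - y_i)/h_i = 2, 6, -1, -3.
  1·M_0 + 4·M_1 + 1·M_2 = 6(Δ_1 - Δ_0) = 24
  1·M_1 + 4·M_2 + 1·M_3 = 6(Δ_2 - Δ_1) = -42
  1·M_2 + 4·M_3 + 1·M_4 = 6(Δ_3 - Δ_2) = -12
Natural end conditions: M_0 = M_4 = 0.
Hence M_0 = 0, M_1 = 129/14, M_2 = -90/7, M_3 = 3/14, M_4 = 0.
On [2, 3], p(x) = -6 + 13/28·(x - 2) + 0·(x - 2)² + 43/28·(x - 2)³.
With (x - 2) = 3/4: p(11/4) = -1281/256.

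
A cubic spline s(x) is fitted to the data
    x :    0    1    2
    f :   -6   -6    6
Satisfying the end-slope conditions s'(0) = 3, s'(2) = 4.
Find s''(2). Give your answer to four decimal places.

-41.5000

Put M_i = s'' at the i-th knot. Here h = (1, 1) and Δ = (0, 12), so the interior equations h_(i-1)·M_(i-1) + 2(h_(i-1)+h_i)·M_i + h_i·M_(i+1) = 6(Δ_i − Δ_(i-1)) read
  1·M_0 + 4·M_1 + 1·M_2 = 6(Δ_1 - Δ_0) = 72
Clamped end conditions give two more equations: 2h_0·M_0 + h_0·M_1 = 6(Δ_0 - s'(0)) = -18 and h_1·M_1 + 2h_1·M_2 = 6(s'(2) - Δ_1) = -48.
Solving the tridiagonal system: M_0 = -53/2, M_1 = 35, M_2 = -83/2.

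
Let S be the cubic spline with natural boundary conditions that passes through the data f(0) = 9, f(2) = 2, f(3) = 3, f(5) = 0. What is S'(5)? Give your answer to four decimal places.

-2.6143

Put M_i = S'' at the i-th knot. Here h = (2, 1, 2) and Δ = (-7/2, 1, -3/2), so the interior equations h_(i-1)·M_(i-1) + 2(h_(i-1)+h_i)·M_i + h_i·M_(i+1) = 6(Δ_i − Δ_(i-1)) read
  2·M_0 + 6·M_1 + 1·M_2 = 6(Δ_1 - Δ_0) = 27
  1·M_1 + 6·M_2 + 2·M_3 = 6(Δ_2 - Δ_1) = -15
Natural end conditions: M_0 = M_3 = 0.
Forward elimination and back-substitution give M_0 = 0, M_1 = 177/35, M_2 = -117/35, M_3 = 0.
On [3, 5], S'(x) = b_2 + 2c_2·(x - 3) + 3d_2·(x - 3)² with b_2 = Δ_2 - h_2(2M_2 + M_3)/6 = 51/70, c_2 = M_2/2 = -117/70, d_2 = (M_3 - M_2)/(6h_2) = 39/140. So S'(5) = -183/70.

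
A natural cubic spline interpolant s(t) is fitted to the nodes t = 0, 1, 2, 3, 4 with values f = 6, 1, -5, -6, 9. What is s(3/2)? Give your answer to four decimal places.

Put M_i = s'' at the i-th knot. Here h = (1, 1, 1, 1) and Δ = (-5, -6, -1, 15), so the interior equations h_(i-1)·M_(i-1) + 2(h_(i-1)+h_i)·M_i + h_i·M_(i+1) = 6(Δ_i − Δ_(i-1)) read
  1·M_0 + 4·M_1 + 1·M_2 = 6(Δ_1 - Δ_0) = -6
  1·M_1 + 4·M_2 + 1·M_3 = 6(Δ_2 - Δ_1) = 30
  1·M_2 + 4·M_3 + 1·M_4 = 6(Δ_3 - Δ_2) = 96
Natural end conditions: M_0 = M_4 = 0.
Solving: M_0 = 0, M_1 = -57/28, M_2 = 15/7, M_3 = 657/28, M_4 = 0.
On [1, 2], s(t) = 1 - 159/28·(t - 1) - 57/56·(t - 1)² + 39/56·(t - 1)³.
With (t - 1) = 1/2: s(3/2) = -899/448.

-2.0067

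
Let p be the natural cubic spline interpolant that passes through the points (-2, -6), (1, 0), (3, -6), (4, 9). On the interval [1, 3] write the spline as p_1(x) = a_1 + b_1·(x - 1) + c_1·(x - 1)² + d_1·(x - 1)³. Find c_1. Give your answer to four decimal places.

-3.5357

With M_i denoting the second derivative at x_i, h_i = 3, 2, 1, and Δ_i = (y_(i+1) − y_i)/h_i = 2, -3, 15:
  3·M_0 + 10·M_1 + 2·M_2 = 6(Δ_1 - Δ_0) = -30
  2·M_1 + 6·M_2 + 1·M_3 = 6(Δ_2 - Δ_1) = 108
Natural end conditions: M_0 = M_3 = 0.
Hence M_0 = 0, M_1 = -99/14, M_2 = 285/14, M_3 = 0.
On [1, 3], with p_1(x) = a_1 + b_1·(x - 1) + c_1·(x - 1)² + d_1·(x - 1)³: c_1 = M_1/2 = -99/28, d_1 = (M_2 - M_1)/(6h_1) = 16/7, b_1 = Δ_1 - h_1(2M_1 + M_2)/6 = -71/14.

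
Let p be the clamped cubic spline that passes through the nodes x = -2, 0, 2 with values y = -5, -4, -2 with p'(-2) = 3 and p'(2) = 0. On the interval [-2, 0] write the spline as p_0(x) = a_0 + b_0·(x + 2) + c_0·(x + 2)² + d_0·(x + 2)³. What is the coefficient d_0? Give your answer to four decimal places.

0.5938

Put m_i = p'' at the i-th knot. Here h = (2, 2) and Δ = (1/2, 1), so the interior equations h_(i-1)·m_(i-1) + 2(h_(i-1)+h_i)·m_i + h_i·m_(i+1) = 6(Δ_i − Δ_(i-1)) read
  2·m_0 + 8·m_1 + 2·m_2 = 6(Δ_1 - Δ_0) = 3
Clamped end conditions give two more equations: 2h_0·m_0 + h_0·m_1 = 6(Δ_0 - p'(-2)) = -15 and h_1·m_1 + 2h_1·m_2 = 6(p'(2) - Δ_1) = -6.
Solving: m_0 = -39/8, m_1 = 9/4, m_2 = -21/8.
On [-2, 0], with p_0(x) = a_0 + b_0·(x + 2) + c_0·(x + 2)² + d_0·(x + 2)³: c_0 = m_0/2 = -39/16, d_0 = (m_1 - m_0)/(6h_0) = 19/32, b_0 = Δ_0 - h_0(2m_0 + m_1)/6 = 3.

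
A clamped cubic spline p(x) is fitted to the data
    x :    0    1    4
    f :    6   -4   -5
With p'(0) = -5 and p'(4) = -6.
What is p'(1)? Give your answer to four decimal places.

-8.7500

Write σ_i for p''(x_i). With h_i = 1, 3 and divided differences Δ_i = -10, -1/3, the continuity of p' gives the tridiagonal system
  1·σ_0 + 8·σ_1 + 3·σ_2 = 6(Δ_1 - Δ_0) = 58
Clamped end conditions give two more equations: 2h_0·σ_0 + h_0·σ_1 = 6(Δ_0 - p'(0)) = -30 and h_1·σ_1 + 2h_1·σ_2 = 6(p'(4) - Δ_1) = -34.
Solving: σ_0 = -45/2, σ_1 = 15, σ_2 = -79/6.
On [1, 4], p'(x) = b_1 + 2c_1·(x - 1) + 3d_1·(x - 1)² with b_1 = Δ_1 - h_1(2σ_1 + σ_2)/6 = -35/4, c_1 = σ_1/2 = 15/2, d_1 = (σ_2 - σ_1)/(6h_1) = -169/108. So p'(1) = -35/4.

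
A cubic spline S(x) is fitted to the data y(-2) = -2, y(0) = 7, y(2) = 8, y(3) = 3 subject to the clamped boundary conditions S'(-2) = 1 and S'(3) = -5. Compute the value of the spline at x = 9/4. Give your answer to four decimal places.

6.9151

Let M_i = S''(x_i). Step sizes h_i = 2, 2, 1; slopes of the chords Δ_i = (y_(i+1) - y_i)/h_i = 9/2, 1/2, -5.
  2·M_0 + 8·M_1 + 2·M_2 = 6(Δ_1 - Δ_0) = -24
  2·M_1 + 6·M_2 + 1·M_3 = 6(Δ_2 - Δ_1) = -33
Clamped end conditions give two more equations: 2h_0·M_0 + h_0·M_1 = 6(Δ_0 - S'(-2)) = 21 and h_2·M_2 + 2h_2·M_3 = 6(S'(3) - Δ_2) = 0.
Hence M_0 = 162/23, M_1 = -165/46, M_2 = -108/23, M_3 = 54/23.
On [2, 3], S(x) = 8 - 88/23·(x - 2) - 54/23·(x - 2)² + 27/23·(x - 2)³.
With (x - 2) = 1/4: S(9/4) = 10179/1472.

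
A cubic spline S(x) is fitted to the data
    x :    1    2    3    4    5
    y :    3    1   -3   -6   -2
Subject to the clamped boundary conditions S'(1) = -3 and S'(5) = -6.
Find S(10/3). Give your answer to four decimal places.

-4.8730

With M_i denoting the second derivative at x_i, h_i = 1, 1, 1, 1, and Δ_i = (y_(i+1) − y_i)/h_i = -2, -4, -3, 4:
  1·M_0 + 4·M_1 + 1·M_2 = 6(Δ_1 - Δ_0) = -12
  1·M_1 + 4·M_2 + 1·M_3 = 6(Δ_2 - Δ_1) = 6
  1·M_2 + 4·M_3 + 1·M_4 = 6(Δ_3 - Δ_2) = 42
Clamped end conditions give two more equations: 2h_0·M_0 + h_0·M_1 = 6(Δ_0 - S'(1)) = 6 and h_3·M_3 + 2h_3·M_4 = 6(S'(5) - Δ_3) = -60.
Solving the tridiagonal system: M_0 = 33/7, M_1 = -24/7, M_2 = -3, M_3 = 150/7, M_4 = -285/7.
On [3, 4], S(x) = -3 - 39/7·(x - 3) - 3/2·(x - 3)² + 57/14·(x - 3)³.
With (x - 3) = 1/3: S(10/3) = -307/63.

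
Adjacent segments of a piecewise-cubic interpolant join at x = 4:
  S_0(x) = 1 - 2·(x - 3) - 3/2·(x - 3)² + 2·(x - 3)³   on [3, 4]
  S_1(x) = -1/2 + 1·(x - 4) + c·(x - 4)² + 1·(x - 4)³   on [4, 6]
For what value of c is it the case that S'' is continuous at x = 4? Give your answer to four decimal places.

S_0''(x) = -3 + 12·(x - 3), so S_0''(4) = 9. On the right, S_1''(4) = 2c, so c = 9/2.

4.5000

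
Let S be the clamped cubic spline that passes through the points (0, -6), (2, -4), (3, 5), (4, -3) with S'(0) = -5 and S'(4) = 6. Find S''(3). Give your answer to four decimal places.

Let M_i = S''(x_i). Step sizes h_i = 2, 1, 1; slopes of the chords Δ_i = (y_(i+1) - y_i)/h_i = 1, 9, -8.
  2·M_0 + 6·M_1 + 1·M_2 = 6(Δ_1 - Δ_0) = 48
  1·M_1 + 4·M_2 + 1·M_3 = 6(Δ_2 - Δ_1) = -102
Clamped end conditions give two more equations: 2h_0·M_0 + h_0·M_1 = 6(Δ_0 - S'(0)) = 36 and h_2·M_2 + 2h_2·M_3 = 6(S'(4) - Δ_2) = 84.
Hence M_0 = 16/11, M_1 = 166/11, M_2 = -500/11, M_3 = 712/11.

-45.4545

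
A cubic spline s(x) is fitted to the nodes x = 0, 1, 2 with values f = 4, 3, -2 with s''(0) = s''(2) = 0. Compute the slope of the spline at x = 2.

-6

Write σ_i for s''(x_i). With h_i = 1, 1 and divided differences Δ_i = -1, -5, the continuity of s' gives the tridiagonal system
  1·σ_0 + 4·σ_1 + 1·σ_2 = 6(Δ_1 - Δ_0) = -24
Natural end conditions: σ_0 = σ_2 = 0.
Solving: σ_0 = 0, σ_1 = -6, σ_2 = 0.
On [1, 2], s'(x) = b_1 + 2c_1·(x - 1) + 3d_1·(x - 1)² with b_1 = Δ_1 - h_1(2σ_1 + σ_2)/6 = -3, c_1 = σ_1/2 = -3, d_1 = (σ_2 - σ_1)/(6h_1) = 1. So s'(2) = -6.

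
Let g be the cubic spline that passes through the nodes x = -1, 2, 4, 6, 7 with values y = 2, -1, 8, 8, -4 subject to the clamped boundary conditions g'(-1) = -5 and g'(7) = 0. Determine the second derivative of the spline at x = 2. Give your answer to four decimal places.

Put m_i = g'' at the i-th knot. Here h = (3, 2, 2, 1) and Δ = (-1, 9/2, 0, -12), so the interior equations h_(i-1)·m_(i-1) + 2(h_(i-1)+h_i)·m_i + h_i·m_(i+1) = 6(Δ_i − Δ_(i-1)) read
  3·m_0 + 10·m_1 + 2·m_2 = 6(Δ_1 - Δ_0) = 33
  2·m_1 + 8·m_2 + 2·m_3 = 6(Δ_2 - Δ_1) = -27
  2·m_2 + 6·m_3 + 1·m_4 = 6(Δ_3 - Δ_2) = -72
Clamped end conditions give two more equations: 2h_0·m_0 + h_0·m_1 = 6(Δ_0 - g'(-1)) = 24 and h_3·m_3 + 2h_3·m_4 = 6(g'(7) - Δ_3) = 72.
Solving the tridiagonal system: m_0 = 613/212, m_1 = 235/106, m_2 = 457/424, m_3 = -2123/106, m_4 = 9755/212.

2.2170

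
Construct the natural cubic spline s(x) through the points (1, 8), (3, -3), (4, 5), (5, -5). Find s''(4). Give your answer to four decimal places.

-31.6957

With m_i denoting the second derivative at x_i, h_i = 2, 1, 1, and Δ_i = (y_(i+1) − y_i)/h_i = -11/2, 8, -10:
  2·m_0 + 6·m_1 + 1·m_2 = 6(Δ_1 - Δ_0) = 81
  1·m_1 + 4·m_2 + 1·m_3 = 6(Δ_2 - Δ_1) = -108
Natural end conditions: m_0 = m_3 = 0.
Hence m_0 = 0, m_1 = 432/23, m_2 = -729/23, m_3 = 0.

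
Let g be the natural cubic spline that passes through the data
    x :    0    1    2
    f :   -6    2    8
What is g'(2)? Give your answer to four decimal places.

With M_i denoting the second derivative at x_i, h_i = 1, 1, and Δ_i = (y_(i+1) − y_i)/h_i = 8, 6:
  1·M_0 + 4·M_1 + 1·M_2 = 6(Δ_1 - Δ_0) = -12
Natural end conditions: M_0 = M_2 = 0.
Solving: M_0 = 0, M_1 = -3, M_2 = 0.
On [1, 2], g'(x) = b_1 + 2c_1·(x - 1) + 3d_1·(x - 1)² with b_1 = Δ_1 - h_1(2M_1 + M_2)/6 = 7, c_1 = M_1/2 = -3/2, d_1 = (M_2 - M_1)/(6h_1) = 1/2. So g'(2) = 11/2.

5.5000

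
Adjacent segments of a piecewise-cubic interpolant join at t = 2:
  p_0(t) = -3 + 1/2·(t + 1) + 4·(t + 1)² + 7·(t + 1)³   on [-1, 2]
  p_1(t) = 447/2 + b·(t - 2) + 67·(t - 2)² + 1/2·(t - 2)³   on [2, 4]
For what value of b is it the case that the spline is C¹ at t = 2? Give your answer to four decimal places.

p_0'(t) = 1/2 + 8·(t + 1) + 21·(t + 1)², so p_0'(2) = 427/2. On the right, p_1'(2) = b, so b = 427/2.

213.5000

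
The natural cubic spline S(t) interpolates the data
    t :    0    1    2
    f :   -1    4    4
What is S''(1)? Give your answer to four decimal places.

-7.5000

Let M_i = S''(x_i). Step sizes h_i = 1, 1; slopes of the chords Δ_i = (y_(i+1) - y_i)/h_i = 5, 0.
  1·M_0 + 4·M_1 + 1·M_2 = 6(Δ_1 - Δ_0) = -30
Natural end conditions: M_0 = M_2 = 0.
Forward elimination and back-substitution give M_0 = 0, M_1 = -15/2, M_2 = 0.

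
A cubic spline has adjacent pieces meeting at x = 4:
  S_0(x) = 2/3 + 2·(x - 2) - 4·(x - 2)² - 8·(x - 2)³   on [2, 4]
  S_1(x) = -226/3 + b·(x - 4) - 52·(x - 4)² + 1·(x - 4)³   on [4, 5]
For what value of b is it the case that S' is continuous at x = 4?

S_0'(x) = 2 - 8·(x - 2) - 24·(x - 2)², so S_0'(4) = -110. On the right, S_1'(4) = b, so b = -110.

-110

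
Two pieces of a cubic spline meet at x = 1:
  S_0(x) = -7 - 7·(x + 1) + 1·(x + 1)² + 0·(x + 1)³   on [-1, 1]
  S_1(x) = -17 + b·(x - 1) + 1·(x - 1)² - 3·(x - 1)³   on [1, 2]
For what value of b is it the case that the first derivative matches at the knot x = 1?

-3

S_0'(x) = -7 + 2·(x + 1) + 0·(x + 1)², so S_0'(1) = -3. On the right, S_1'(1) = b, so b = -3.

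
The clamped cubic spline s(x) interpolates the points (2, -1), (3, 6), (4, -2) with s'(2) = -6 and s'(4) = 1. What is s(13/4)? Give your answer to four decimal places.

With M_i denoting the second derivative at x_i, h_i = 1, 1, and Δ_i = (y_(i+1) − y_i)/h_i = 7, -8:
  1·M_0 + 4·M_1 + 1·M_2 = 6(Δ_1 - Δ_0) = -90
Clamped end conditions give two more equations: 2h_0·M_0 + h_0·M_1 = 6(Δ_0 - s'(2)) = 78 and h_1·M_1 + 2h_1·M_2 = 6(s'(4) - Δ_1) = 54.
Forward elimination and back-substitution give M_0 = 65, M_1 = -52, M_2 = 53.
On [3, 4], s(x) = 6 + 1/2·(x - 3) - 26·(x - 3)² + 35/2·(x - 3)³.
With (x - 3) = 1/4: s(13/4) = 611/128.

4.7734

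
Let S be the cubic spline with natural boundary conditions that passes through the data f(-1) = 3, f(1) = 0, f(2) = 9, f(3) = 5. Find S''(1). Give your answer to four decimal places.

14.3478

Let m_i = S''(x_i). Step sizes h_i = 2, 1, 1; slopes of the chords Δ_i = (y_(i+1) - y_i)/h_i = -3/2, 9, -4.
  2·m_0 + 6·m_1 + 1·m_2 = 6(Δ_1 - Δ_0) = 63
  1·m_1 + 4·m_2 + 1·m_3 = 6(Δ_2 - Δ_1) = -78
Natural end conditions: m_0 = m_3 = 0.
Hence m_0 = 0, m_1 = 330/23, m_2 = -531/23, m_3 = 0.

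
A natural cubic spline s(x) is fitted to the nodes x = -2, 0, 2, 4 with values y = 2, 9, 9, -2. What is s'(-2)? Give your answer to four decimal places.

4.0667

Write σ_i for s''(x_i). With h_i = 2, 2, 2 and divided differences Δ_i = 7/2, 0, -11/2, the continuity of s' gives the tridiagonal system
  2·σ_0 + 8·σ_1 + 2·σ_2 = 6(Δ_1 - Δ_0) = -21
  2·σ_1 + 8·σ_2 + 2·σ_3 = 6(Δ_2 - Δ_1) = -33
Natural end conditions: σ_0 = σ_3 = 0.
Solving: σ_0 = 0, σ_1 = -17/10, σ_2 = -37/10, σ_3 = 0.
On [-2, 0], s'(x) = b_0 + 2c_0·(x + 2) + 3d_0·(x + 2)² with b_0 = Δ_0 - h_0(2σ_0 + σ_1)/6 = 61/15, c_0 = σ_0/2 = 0, d_0 = (σ_1 - σ_0)/(6h_0) = -17/120. So s'(-2) = 61/15.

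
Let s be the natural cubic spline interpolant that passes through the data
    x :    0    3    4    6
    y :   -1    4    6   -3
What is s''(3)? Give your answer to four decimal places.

With m_i denoting the second derivative at x_i, h_i = 3, 1, 2, and Δ_i = (y_(i+1) − y_i)/h_i = 5/3, 2, -9/2:
  3·m_0 + 8·m_1 + 1·m_2 = 6(Δ_1 - Δ_0) = 2
  1·m_1 + 6·m_2 + 2·m_3 = 6(Δ_2 - Δ_1) = -39
Natural end conditions: m_0 = m_3 = 0.
Solving: m_0 = 0, m_1 = 51/47, m_2 = -314/47, m_3 = 0.

1.0851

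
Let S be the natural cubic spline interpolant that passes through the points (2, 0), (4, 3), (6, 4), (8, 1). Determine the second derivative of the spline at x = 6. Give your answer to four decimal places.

Write M_i for S''(x_i). With h_i = 2, 2, 2 and divided differences Δ_i = 3/2, 1/2, -3/2, the continuity of S' gives the tridiagonal system
  2·M_0 + 8·M_1 + 2·M_2 = 6(Δ_1 - Δ_0) = -6
  2·M_1 + 8·M_2 + 2·M_3 = 6(Δ_2 - Δ_1) = -12
Natural end conditions: M_0 = M_3 = 0.
Solving the tridiagonal system: M_0 = 0, M_1 = -2/5, M_2 = -7/5, M_3 = 0.

-1.4000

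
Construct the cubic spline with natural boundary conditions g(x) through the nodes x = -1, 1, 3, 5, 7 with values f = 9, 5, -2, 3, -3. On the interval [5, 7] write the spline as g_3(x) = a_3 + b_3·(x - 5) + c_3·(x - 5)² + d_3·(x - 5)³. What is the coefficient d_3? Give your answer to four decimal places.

Put m_i = g'' at the i-th knot. Here h = (2, 2, 2, 2) and Δ = (-2, -7/2, 5/2, -3), so the interior equations h_(i-1)·m_(i-1) + 2(h_(i-1)+h_i)·m_i + h_i·m_(i+1) = 6(Δ_i − Δ_(i-1)) read
  2·m_0 + 8·m_1 + 2·m_2 = 6(Δ_1 - Δ_0) = -9
  2·m_1 + 8·m_2 + 2·m_3 = 6(Δ_2 - Δ_1) = 36
  2·m_2 + 8·m_3 + 2·m_4 = 6(Δ_3 - Δ_2) = -33
Natural end conditions: m_0 = m_4 = 0.
Solving: m_0 = 0, m_1 = -39/14, m_2 = 93/14, m_3 = -81/14, m_4 = 0.
On [5, 7], with g_3(x) = a_3 + b_3·(x - 5) + c_3·(x - 5)² + d_3·(x - 5)³: c_3 = m_3/2 = -81/28, d_3 = (m_4 - m_3)/(6h_3) = 27/56, b_3 = Δ_3 - h_3(2m_3 + m_4)/6 = 6/7.

0.4821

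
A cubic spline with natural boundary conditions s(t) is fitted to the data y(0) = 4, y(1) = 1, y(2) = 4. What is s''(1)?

Let σ_i = s''(x_i). Step sizes h_i = 1, 1; slopes of the chords Δ_i = (y_(i+1) - y_i)/h_i = -3, 3.
  1·σ_0 + 4·σ_1 + 1·σ_2 = 6(Δ_1 - Δ_0) = 36
Natural end conditions: σ_0 = σ_2 = 0.
Hence σ_0 = 0, σ_1 = 9, σ_2 = 0.

9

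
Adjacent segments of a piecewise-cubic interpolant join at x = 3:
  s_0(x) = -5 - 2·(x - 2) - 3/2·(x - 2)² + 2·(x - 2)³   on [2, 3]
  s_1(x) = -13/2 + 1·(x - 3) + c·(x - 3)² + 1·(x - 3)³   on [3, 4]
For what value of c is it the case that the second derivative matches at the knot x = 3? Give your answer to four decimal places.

4.5000

s_0''(x) = -3 + 12·(x - 2), so s_0''(3) = 9. On the right, s_1''(3) = 2c, so c = 9/2.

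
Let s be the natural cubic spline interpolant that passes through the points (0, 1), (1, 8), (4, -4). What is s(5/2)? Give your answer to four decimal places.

Put M_i = s'' at the i-th knot. Here h = (1, 3) and Δ = (7, -4), so the interior equations h_(i-1)·M_(i-1) + 2(h_(i-1)+h_i)·M_i + h_i·M_(i+1) = 6(Δ_i − Δ_(i-1)) read
  1·M_0 + 8·M_1 + 3·M_2 = 6(Δ_1 - Δ_0) = -66
Natural end conditions: M_0 = M_2 = 0.
Forward elimination and back-substitution give M_0 = 0, M_1 = -33/4, M_2 = 0.
On [1, 4], s(x) = 8 + 17/4·(x - 1) - 33/8·(x - 1)² + 11/24·(x - 1)³.
With (x - 1) = 3/2: s(5/2) = 425/64.

6.6406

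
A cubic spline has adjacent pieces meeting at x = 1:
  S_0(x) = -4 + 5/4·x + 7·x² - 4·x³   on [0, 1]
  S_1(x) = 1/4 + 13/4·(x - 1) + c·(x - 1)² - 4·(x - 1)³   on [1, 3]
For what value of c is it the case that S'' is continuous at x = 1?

S_0''(x) = 14 - 24·x, so S_0''(1) = -10. On the right, S_1''(1) = 2c, so c = -5.

-5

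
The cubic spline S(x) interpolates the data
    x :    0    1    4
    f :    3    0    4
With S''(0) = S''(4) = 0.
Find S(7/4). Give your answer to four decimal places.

-0.5996

Write m_i for S''(x_i). With h_i = 1, 3 and divided differences Δ_i = -3, 4/3, the continuity of S' gives the tridiagonal system
  1·m_0 + 8·m_1 + 3·m_2 = 6(Δ_1 - Δ_0) = 26
Natural end conditions: m_0 = m_2 = 0.
Solving the tridiagonal system: m_0 = 0, m_1 = 13/4, m_2 = 0.
On [1, 4], S(x) = 0 - 23/12·(x - 1) + 13/8·(x - 1)² - 13/72·(x - 1)³.
With (x - 1) = 3/4: S(7/4) = -307/512.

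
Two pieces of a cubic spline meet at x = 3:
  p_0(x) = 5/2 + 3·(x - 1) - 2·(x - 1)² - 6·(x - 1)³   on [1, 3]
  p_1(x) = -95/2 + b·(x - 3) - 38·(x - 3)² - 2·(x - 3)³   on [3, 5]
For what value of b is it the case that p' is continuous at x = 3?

-77

p_0'(x) = 3 - 4·(x - 1) - 18·(x - 1)², so p_0'(3) = -77. On the right, p_1'(3) = b, so b = -77.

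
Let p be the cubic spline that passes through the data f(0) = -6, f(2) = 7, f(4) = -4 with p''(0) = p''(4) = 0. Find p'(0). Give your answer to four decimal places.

9.5000

Let σ_i = p''(x_i). Step sizes h_i = 2, 2; slopes of the chords Δ_i = (y_(i+1) - y_i)/h_i = 13/2, -11/2.
  2·σ_0 + 8·σ_1 + 2·σ_2 = 6(Δ_1 - Δ_0) = -72
Natural end conditions: σ_0 = σ_2 = 0.
Forward elimination and back-substitution give σ_0 = 0, σ_1 = -9, σ_2 = 0.
On [0, 2], p'(x) = b_0 + 2c_0·x + 3d_0·x² with b_0 = Δ_0 - h_0(2σ_0 + σ_1)/6 = 19/2, c_0 = σ_0/2 = 0, d_0 = (σ_1 - σ_0)/(6h_0) = -3/4. So p'(0) = 19/2.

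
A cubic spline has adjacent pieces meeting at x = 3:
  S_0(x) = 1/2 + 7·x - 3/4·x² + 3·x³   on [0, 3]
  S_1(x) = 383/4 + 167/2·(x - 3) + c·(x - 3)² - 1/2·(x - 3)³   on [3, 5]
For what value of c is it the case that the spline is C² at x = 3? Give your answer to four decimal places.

S_0''(x) = -3/2 + 18·x, so S_0''(3) = 105/2. On the right, S_1''(3) = 2c, so c = 105/4.

26.2500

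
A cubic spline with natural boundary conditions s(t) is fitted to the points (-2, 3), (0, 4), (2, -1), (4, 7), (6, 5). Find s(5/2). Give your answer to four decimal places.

Put M_i = s'' at the i-th knot. Here h = (2, 2, 2, 2) and Δ = (1/2, -5/2, 4, -1), so the interior equations h_(i-1)·M_(i-1) + 2(h_(i-1)+h_i)·M_i + h_i·M_(i+1) = 6(Δ_i − Δ_(i-1)) read
  2·M_0 + 8·M_1 + 2·M_2 = 6(Δ_1 - Δ_0) = -18
  2·M_1 + 8·M_2 + 2·M_3 = 6(Δ_2 - Δ_1) = 39
  2·M_2 + 8·M_3 + 2·M_4 = 6(Δ_3 - Δ_2) = -30
Natural end conditions: M_0 = M_4 = 0.
Forward elimination and back-substitution give M_0 = 0, M_1 = -57/14, M_2 = 51/7, M_3 = -39/7, M_4 = 0.
On [2, 4], s(t) = -1 + 1·(t - 2) + 51/14·(t - 2)² - 15/14·(t - 2)³.
With (t - 2) = 1/2: s(5/2) = 31/112.

0.2768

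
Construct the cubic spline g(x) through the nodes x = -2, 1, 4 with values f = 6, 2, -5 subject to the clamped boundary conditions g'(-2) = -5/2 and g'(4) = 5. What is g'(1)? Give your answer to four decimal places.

Put M_i = g'' at the i-th knot. Here h = (3, 3) and Δ = (-4/3, -7/3), so the interior equations h_(i-1)·M_(i-1) + 2(h_(i-1)+h_i)·M_i + h_i·M_(i+1) = 6(Δ_i − Δ_(i-1)) read
  3·M_0 + 12·M_1 + 3·M_2 = 6(Δ_1 - Δ_0) = -6
Clamped end conditions give two more equations: 2h_0·M_0 + h_0·M_1 = 6(Δ_0 - g'(-2)) = 7 and h_1·M_1 + 2h_1·M_2 = 6(g'(4) - Δ_1) = 44.
Solving: M_0 = 35/12, M_1 = -7/2, M_2 = 109/12.
On [1, 4], g'(x) = b_1 + 2c_1·(x - 1) + 3d_1·(x - 1)² with b_1 = Δ_1 - h_1(2M_1 + M_2)/6 = -27/8, c_1 = M_1/2 = -7/4, d_1 = (M_2 - M_1)/(6h_1) = 151/216. So g'(1) = -27/8.

-3.3750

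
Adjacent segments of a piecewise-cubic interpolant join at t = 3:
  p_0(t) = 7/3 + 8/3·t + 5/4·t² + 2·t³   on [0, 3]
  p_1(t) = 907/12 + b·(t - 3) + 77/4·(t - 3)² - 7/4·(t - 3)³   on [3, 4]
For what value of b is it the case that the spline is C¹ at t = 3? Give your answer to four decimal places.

p_0'(t) = 8/3 + 5/2·t + 6·t², so p_0'(3) = 385/6. On the right, p_1'(3) = b, so b = 385/6.

64.1667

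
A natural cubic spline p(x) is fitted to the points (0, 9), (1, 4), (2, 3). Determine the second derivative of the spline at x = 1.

6

Let σ_i = p''(x_i). Step sizes h_i = 1, 1; slopes of the chords Δ_i = (y_(i+1) - y_i)/h_i = -5, -1.
  1·σ_0 + 4·σ_1 + 1·σ_2 = 6(Δ_1 - Δ_0) = 24
Natural end conditions: σ_0 = σ_2 = 0.
Hence σ_0 = 0, σ_1 = 6, σ_2 = 0.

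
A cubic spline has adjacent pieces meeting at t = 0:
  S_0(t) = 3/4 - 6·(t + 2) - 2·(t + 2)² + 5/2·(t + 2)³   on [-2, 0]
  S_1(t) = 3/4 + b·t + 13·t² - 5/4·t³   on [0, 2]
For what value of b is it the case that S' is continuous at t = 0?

16

S_0'(t) = -6 - 4·(t + 2) + 15/2·(t + 2)², so S_0'(0) = 16. On the right, S_1'(0) = b, so b = 16.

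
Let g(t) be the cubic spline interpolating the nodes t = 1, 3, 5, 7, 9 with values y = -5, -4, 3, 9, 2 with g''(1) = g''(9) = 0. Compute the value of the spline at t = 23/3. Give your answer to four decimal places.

7.8902

Let m_i = g''(x_i). Step sizes h_i = 2, 2, 2, 2; slopes of the chords Δ_i = (y_(i+1) - y_i)/h_i = 1/2, 7/2, 3, -7/2.
  2·m_0 + 8·m_1 + 2·m_2 = 6(Δ_1 - Δ_0) = 18
  2·m_1 + 8·m_2 + 2·m_3 = 6(Δ_2 - Δ_1) = -3
  2·m_2 + 8·m_3 + 2·m_4 = 6(Δ_3 - Δ_2) = -39
Natural end conditions: m_0 = m_4 = 0.
Solving: m_0 = 0, m_1 = 243/112, m_2 = 9/28, m_3 = -555/112, m_4 = 0.
On [7, 9], g(t) = 9 - 11/56·(t - 7) - 555/224·(t - 7)² + 185/448·(t - 7)³.
With (t - 7) = 2/3: g(23/3) = 5965/756.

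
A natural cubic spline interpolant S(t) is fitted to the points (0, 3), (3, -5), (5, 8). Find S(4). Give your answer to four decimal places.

With m_i denoting the second derivative at x_i, h_i = 3, 2, and Δ_i = (y_(i+1) − y_i)/h_i = -8/3, 13/2:
  3·m_0 + 10·m_1 + 2·m_2 = 6(Δ_1 - Δ_0) = 55
Natural end conditions: m_0 = m_2 = 0.
Forward elimination and back-substitution give m_0 = 0, m_1 = 11/2, m_2 = 0.
On [3, 5], S(t) = -5 + 17/6·(t - 3) + 11/4·(t - 3)² - 11/24·(t - 3)³.
With (t - 3) = 1: S(4) = 1/8.

0.1250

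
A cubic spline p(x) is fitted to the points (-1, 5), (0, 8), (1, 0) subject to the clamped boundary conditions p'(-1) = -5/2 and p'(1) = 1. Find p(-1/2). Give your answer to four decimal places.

Write σ_i for p''(x_i). With h_i = 1, 1 and divided differences Δ_i = 3, -8, the continuity of p' gives the tridiagonal system
  1·σ_0 + 4·σ_1 + 1·σ_2 = 6(Δ_1 - Δ_0) = -66
Clamped end conditions give two more equations: 2h_0·σ_0 + h_0·σ_1 = 6(Δ_0 - p'(-1)) = 33 and h_1·σ_1 + 2h_1·σ_2 = 6(p'(1) - Δ_1) = 54.
Solving: σ_0 = 139/4, σ_1 = -73/2, σ_2 = 181/4.
On [-1, 0], p(x) = 5 - 5/2·(x + 1) + 139/8·(x + 1)² - 95/8·(x + 1)³.
With (x + 1) = 1/2: p(-1/2) = 423/64.

6.6094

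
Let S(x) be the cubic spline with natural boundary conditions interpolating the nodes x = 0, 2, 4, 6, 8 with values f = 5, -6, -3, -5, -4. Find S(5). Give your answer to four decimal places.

Put σ_i = S'' at the i-th knot. Here h = (2, 2, 2, 2) and Δ = (-11/2, 3/2, -1, 1/2), so the interior equations h_(i-1)·σ_(i-1) + 2(h_(i-1)+h_i)·σ_i + h_i·σ_(i+1) = 6(Δ_i − Δ_(i-1)) read
  2·σ_0 + 8·σ_1 + 2·σ_2 = 6(Δ_1 - Δ_0) = 42
  2·σ_1 + 8·σ_2 + 2·σ_3 = 6(Δ_2 - Δ_1) = -15
  2·σ_2 + 8·σ_3 + 2·σ_4 = 6(Δ_3 - Δ_2) = 9
Natural end conditions: σ_0 = σ_4 = 0.
Hence σ_0 = 0, σ_1 = 699/112, σ_2 = -111/28, σ_3 = 237/112, σ_4 = 0.
On [4, 6], S(x) = -3 + 15/16·(x - 4) - 111/56·(x - 4)² + 227/448·(x - 4)³.
With (x - 4) = 1: S(5) = -1585/448.

-3.5379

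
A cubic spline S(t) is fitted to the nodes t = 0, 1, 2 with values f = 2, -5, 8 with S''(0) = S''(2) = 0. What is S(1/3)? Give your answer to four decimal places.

Put m_i = S'' at the i-th knot. Here h = (1, 1) and Δ = (-7, 13), so the interior equations h_(i-1)·m_(i-1) + 2(h_(i-1)+h_i)·m_i + h_i·m_(i+1) = 6(Δ_i − Δ_(i-1)) read
  1·m_0 + 4·m_1 + 1·m_2 = 6(Δ_1 - Δ_0) = 120
Natural end conditions: m_0 = m_2 = 0.
Solving: m_0 = 0, m_1 = 30, m_2 = 0.
On [0, 1], S(t) = 2 - 12·t + 0·t² + 5·t³.
With t = 1/3: S(1/3) = -49/27.

-1.8148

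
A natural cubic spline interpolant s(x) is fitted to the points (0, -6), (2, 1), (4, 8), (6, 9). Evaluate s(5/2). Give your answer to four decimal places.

Put σ_i = s'' at the i-th knot. Here h = (2, 2, 2) and Δ = (7/2, 7/2, 1/2), so the interior equations h_(i-1)·σ_(i-1) + 2(h_(i-1)+h_i)·σ_i + h_i·σ_(i+1) = 6(Δ_i − Δ_(i-1)) read
  2·σ_0 + 8·σ_1 + 2·σ_2 = 6(Δ_1 - Δ_0) = 0
  2·σ_1 + 8·σ_2 + 2·σ_3 = 6(Δ_2 - Δ_1) = -18
Natural end conditions: σ_0 = σ_3 = 0.
Solving the tridiagonal system: σ_0 = 0, σ_1 = 3/5, σ_2 = -12/5, σ_3 = 0.
On [2, 4], s(x) = 1 + 39/10·(x - 2) + 3/10·(x - 2)² - 1/4·(x - 2)³.
With (x - 2) = 1/2: s(5/2) = 479/160.

2.9938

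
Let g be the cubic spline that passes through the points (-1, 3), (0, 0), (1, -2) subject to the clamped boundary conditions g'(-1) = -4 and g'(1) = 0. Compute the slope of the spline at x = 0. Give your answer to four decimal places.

-2.7500

Write M_i for g''(x_i). With h_i = 1, 1 and divided differences Δ_i = -3, -2, the continuity of g' gives the tridiagonal system
  1·M_0 + 4·M_1 + 1·M_2 = 6(Δ_1 - Δ_0) = 6
Clamped end conditions give two more equations: 2h_0·M_0 + h_0·M_1 = 6(Δ_0 - g'(-1)) = 6 and h_1·M_1 + 2h_1·M_2 = 6(g'(1) - Δ_1) = 12.
Forward elimination and back-substitution give M_0 = 7/2, M_1 = -1, M_2 = 13/2.
On [0, 1], g'(x) = b_1 + 2c_1·x + 3d_1·x² with b_1 = Δ_1 - h_1(2M_1 + M_2)/6 = -11/4, c_1 = M_1/2 = -1/2, d_1 = (M_2 - M_1)/(6h_1) = 5/4. So g'(0) = -11/4.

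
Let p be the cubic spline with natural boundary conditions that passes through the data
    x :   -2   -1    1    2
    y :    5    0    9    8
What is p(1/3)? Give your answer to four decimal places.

Write m_i for p''(x_i). With h_i = 1, 2, 1 and divided differences Δ_i = -5, 9/2, -1, the continuity of p' gives the tridiagonal system
  1·m_0 + 6·m_1 + 2·m_2 = 6(Δ_1 - Δ_0) = 57
  2·m_1 + 6·m_2 + 1·m_3 = 6(Δ_2 - Δ_1) = -33
Natural end conditions: m_0 = m_3 = 0.
Solving: m_0 = 0, m_1 = 51/4, m_2 = -39/4, m_3 = 0.
On [-1, 1], p(x) = 0 - 3/4·(x + 1) + 51/8·(x + 1)² - 15/8·(x + 1)³.
With (x + 1) = 4/3: p(1/3) = 53/9.

5.8889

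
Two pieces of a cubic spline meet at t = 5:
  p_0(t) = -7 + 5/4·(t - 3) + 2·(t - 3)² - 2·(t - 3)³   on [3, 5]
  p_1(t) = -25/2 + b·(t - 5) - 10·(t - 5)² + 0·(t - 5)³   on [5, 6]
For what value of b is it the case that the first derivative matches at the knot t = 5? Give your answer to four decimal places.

p_0'(t) = 5/4 + 4·(t - 3) - 6·(t - 3)², so p_0'(5) = -59/4. On the right, p_1'(5) = b, so b = -59/4.

-14.7500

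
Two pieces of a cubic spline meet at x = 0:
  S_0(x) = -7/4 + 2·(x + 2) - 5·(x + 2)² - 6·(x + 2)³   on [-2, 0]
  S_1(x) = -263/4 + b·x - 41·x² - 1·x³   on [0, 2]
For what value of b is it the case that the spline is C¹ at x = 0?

S_0'(x) = 2 - 10·(x + 2) - 18·(x + 2)², so S_0'(0) = -90. On the right, S_1'(0) = b, so b = -90.

-90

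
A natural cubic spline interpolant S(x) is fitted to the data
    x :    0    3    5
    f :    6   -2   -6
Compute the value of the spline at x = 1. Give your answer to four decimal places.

Write σ_i for S''(x_i). With h_i = 3, 2 and divided differences Δ_i = -8/3, -2, the continuity of S' gives the tridiagonal system
  3·σ_0 + 10·σ_1 + 2·σ_2 = 6(Δ_1 - Δ_0) = 4
Natural end conditions: σ_0 = σ_2 = 0.
Forward elimination and back-substitution give σ_0 = 0, σ_1 = 2/5, σ_2 = 0.
On [0, 3], S(x) = 6 - 43/15·x + 0·x² + 1/45·x³.
With x = 1: S(1) = 142/45.

3.1556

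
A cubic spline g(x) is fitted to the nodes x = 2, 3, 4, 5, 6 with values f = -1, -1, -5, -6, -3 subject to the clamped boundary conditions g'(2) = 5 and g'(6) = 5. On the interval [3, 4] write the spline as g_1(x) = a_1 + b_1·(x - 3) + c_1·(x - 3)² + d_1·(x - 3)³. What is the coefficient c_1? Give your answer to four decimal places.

-1.9286

Let M_i = g''(x_i). Step sizes h_i = 1, 1, 1, 1; slopes of the chords Δ_i = (y_(i+1) - y_i)/h_i = 0, -4, -1, 3.
  1·M_0 + 4·M_1 + 1·M_2 = 6(Δ_1 - Δ_0) = -24
  1·M_1 + 4·M_2 + 1·M_3 = 6(Δ_2 - Δ_1) = 18
  1·M_2 + 4·M_3 + 1·M_4 = 6(Δ_3 - Δ_2) = 24
Clamped end conditions give two more equations: 2h_0·M_0 + h_0·M_1 = 6(Δ_0 - g'(2)) = -30 and h_3·M_3 + 2h_3·M_4 = 6(g'(6) - Δ_3) = 12.
Solving: M_0 = -183/14, M_1 = -27/7, M_2 = 9/2, M_3 = 27/7, M_4 = 57/14.
On [3, 4], with g_1(x) = a_1 + b_1·(x - 3) + c_1·(x - 3)² + d_1·(x - 3)³: c_1 = M_1/2 = -27/14, d_1 = (M_2 - M_1)/(6h_1) = 39/28, b_1 = Δ_1 - h_1(2M_1 + M_2)/6 = -97/28.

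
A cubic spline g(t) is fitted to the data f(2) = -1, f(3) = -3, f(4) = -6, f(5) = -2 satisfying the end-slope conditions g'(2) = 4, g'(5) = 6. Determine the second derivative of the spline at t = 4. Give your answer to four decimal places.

Write m_i for g''(x_i). With h_i = 1, 1, 1 and divided differences Δ_i = -2, -3, 4, the continuity of g' gives the tridiagonal system
  1·m_0 + 4·m_1 + 1·m_2 = 6(Δ_1 - Δ_0) = -6
  1·m_1 + 4·m_2 + 1·m_3 = 6(Δ_2 - Δ_1) = 42
Clamped end conditions give two more equations: 2h_0·m_0 + h_0·m_1 = 6(Δ_0 - g'(2)) = -36 and h_2·m_2 + 2h_2·m_3 = 6(g'(5) - Δ_2) = 12.
Forward elimination and back-substitution give m_0 = -274/15, m_1 = 8/15, m_2 = 152/15, m_3 = 14/15.

10.1333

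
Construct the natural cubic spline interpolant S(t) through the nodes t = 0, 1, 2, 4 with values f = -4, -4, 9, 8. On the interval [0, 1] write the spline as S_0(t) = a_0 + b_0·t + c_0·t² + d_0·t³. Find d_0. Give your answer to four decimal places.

Write M_i for S''(x_i). With h_i = 1, 1, 2 and divided differences Δ_i = 0, 13, -1/2, the continuity of S' gives the tridiagonal system
  1·M_0 + 4·M_1 + 1·M_2 = 6(Δ_1 - Δ_0) = 78
  1·M_1 + 6·M_2 + 2·M_3 = 6(Δ_2 - Δ_1) = -81
Natural end conditions: M_0 = M_3 = 0.
Forward elimination and back-substitution give M_0 = 0, M_1 = 549/23, M_2 = -402/23, M_3 = 0.
On [0, 1], with S_0(t) = a_0 + b_0·t + c_0·t² + d_0·t³: c_0 = M_0/2 = 0, d_0 = (M_1 - M_0)/(6h_0) = 183/46, b_0 = Δ_0 - h_0(2M_0 + M_1)/6 = -183/46.

3.9783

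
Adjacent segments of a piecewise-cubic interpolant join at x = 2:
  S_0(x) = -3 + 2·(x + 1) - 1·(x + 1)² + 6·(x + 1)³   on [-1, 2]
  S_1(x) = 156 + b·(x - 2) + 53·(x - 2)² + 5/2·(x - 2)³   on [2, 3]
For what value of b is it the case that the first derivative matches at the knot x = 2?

158

S_0'(x) = 2 - 2·(x + 1) + 18·(x + 1)², so S_0'(2) = 158. On the right, S_1'(2) = b, so b = 158.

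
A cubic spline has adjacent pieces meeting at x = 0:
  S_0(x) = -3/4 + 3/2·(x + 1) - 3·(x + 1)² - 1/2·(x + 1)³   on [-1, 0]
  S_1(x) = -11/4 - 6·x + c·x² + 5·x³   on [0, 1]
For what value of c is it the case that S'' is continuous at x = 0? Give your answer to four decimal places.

-4.5000

S_0''(x) = -6 - 3·(x + 1), so S_0''(0) = -9. On the right, S_1''(0) = 2c, so c = -9/2.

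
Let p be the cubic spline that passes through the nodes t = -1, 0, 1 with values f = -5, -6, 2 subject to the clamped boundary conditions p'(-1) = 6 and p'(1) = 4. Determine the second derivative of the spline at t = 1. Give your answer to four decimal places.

Put M_i = p'' at the i-th knot. Here h = (1, 1) and Δ = (-1, 8), so the interior equations h_(i-1)·M_(i-1) + 2(h_(i-1)+h_i)·M_i + h_i·M_(i+1) = 6(Δ_i − Δ_(i-1)) read
  1·M_0 + 4·M_1 + 1·M_2 = 6(Δ_1 - Δ_0) = 54
Clamped end conditions give two more equations: 2h_0·M_0 + h_0·M_1 = 6(Δ_0 - p'(-1)) = -42 and h_1·M_1 + 2h_1·M_2 = 6(p'(1) - Δ_1) = -24.
Solving: M_0 = -71/2, M_1 = 29, M_2 = -53/2.

-26.5000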